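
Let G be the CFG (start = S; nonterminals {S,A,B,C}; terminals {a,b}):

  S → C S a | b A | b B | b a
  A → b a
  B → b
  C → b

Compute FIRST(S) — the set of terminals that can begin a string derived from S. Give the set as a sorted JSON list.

FIRST iteration:
[1]
  A via A→b a: +{b}
  B via B→b: +{b}
  C via C→b: +{b}
  S via S→C S a: +{b}
  FIRST(S)={b}  FIRST(A)={b}  FIRST(B)={b}  FIRST(C)={b}
[2] — fixpoint
  FIRST(S)={b}  FIRST(A)={b}  FIRST(B)={b}  FIRST(C)={b}

FIRST(S) = ["b"]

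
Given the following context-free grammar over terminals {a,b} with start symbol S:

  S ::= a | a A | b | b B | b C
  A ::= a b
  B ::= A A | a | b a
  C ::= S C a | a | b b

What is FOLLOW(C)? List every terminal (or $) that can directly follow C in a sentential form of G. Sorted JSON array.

FIRST iteration:
round 1:
  A via A→a b: +{a}
  B via B→A A: +{a}
  B via B→b a: +{b}
  C via C→a: +{a}
  C via C→b b: +{b}
  S via S→a: +{a}
  S via S→b: +{b}
  FIRST[S]={a,b}  FIRST[A]={a}  FIRST[B]={a,b}  FIRST[C]={a,b}
round 2: done
  FIRST[S]={a,b}  FIRST[A]={a}  FIRST[B]={a,b}  FIRST[C]={a,b}

FOLLOW iteration:
FOLLOW(S) := {$}
[1]
  B→A A: FOLLOW(A) ⊇ FIRST(A) = {a}; new: +{a}
  C→S C a: FOLLOW(S) ⊇ FIRST(C) = {a,b}; new: +{a,b}
  C→S C a: FOLLOW(C) ⊇ FIRST(a) = {a}; new: +{a}
  S→a A: FOLLOW(A) ⊇ FOLLOW(S) ⊇ {$,a,b}; new: +{$,b}
  S→b B: FOLLOW(B) ⊇ FOLLOW(S) ⊇ {$,a,b}; new: +{$,a,b}
  S→b C: FOLLOW(C) ⊇ FOLLOW(S) ⊇ {$,a,b}; new: +{$,b}
  S: {$,a,b}  A: {$,a,b}  B: {$,a,b}  C: {$,a,b}
[2] (stable)
  S: {$,a,b}  A: {$,a,b}  B: {$,a,b}  C: {$,a,b}

FOLLOW(C) = ["$", "a", "b"]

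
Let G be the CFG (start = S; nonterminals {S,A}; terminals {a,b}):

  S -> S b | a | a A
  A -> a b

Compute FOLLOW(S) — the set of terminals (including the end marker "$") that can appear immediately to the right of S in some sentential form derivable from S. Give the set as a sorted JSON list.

FIRST sets, iterate to fixpoint:
pass 1:
  A via A→a b: +{a}
  S via S→a: +{a}
  FIRST(S)={a}  FIRST(A)={a}
pass 2: done
  FIRST(S)={a}  FIRST(A)={a}

Compute FOLLOW by fixpoint:
initialize: $ ∈ FOLLOW(S)
iter 1:
  S→S b: FOLLOW(S) ⊇ FIRST(b) = {b}; new: +{b}
  S→a A: FOLLOW(A) ⊇ FOLLOW(S) ⊇ {$,b}; new: +{$,b}
  FOLLOW(S)={$,b}  FOLLOW(A)={$,b}
iter 2: — fixpoint
  FOLLOW(S)={$,b}  FOLLOW(A)={$,b}

FOLLOW(S) = ["$", "b"]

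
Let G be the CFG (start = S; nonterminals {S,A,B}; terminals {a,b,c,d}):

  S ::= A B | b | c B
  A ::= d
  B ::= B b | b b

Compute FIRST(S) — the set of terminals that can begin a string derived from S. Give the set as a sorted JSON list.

Compute FIRST by fixpoint:
round 1:
  A via A→d: +{d}
  B via B→b b: +{b}
  S via S→A B: +{d}
  S via S→b: +{b}
  S via S→c B: +{c}
  S: {b,c,d}  A: {d}  B: {b}
round 2: done
  S: {b,c,d}  A: {d}  B: {b}

FIRST(S) = ["b", "c", "d"]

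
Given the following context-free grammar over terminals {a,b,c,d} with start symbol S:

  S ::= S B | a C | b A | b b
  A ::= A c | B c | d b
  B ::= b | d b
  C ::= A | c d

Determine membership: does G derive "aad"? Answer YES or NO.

Convert to CNF:
  S -> S B | T2 A | T2 T2 | T3 C
  A -> A T0 | B T0 | T1 T2
  B -> T1 T2 | b
  C -> A T0 | B T0 | T0 T1 | T1 T2
  T0 -> c
  T1 -> d
  T2 -> b
  T3 -> a

CYK fill:
  [0..0]={T3}  "a"  orig:{}
  [1..1]={T3}  "a"  orig:{}
  [2..2]={T1}  "d"  orig:{}
  [0..1]=∅  "aa"
  [1..2]=∅  "ad"
  [0..2]=∅  "aad"

S ∉ T[0,2] ⇒ NO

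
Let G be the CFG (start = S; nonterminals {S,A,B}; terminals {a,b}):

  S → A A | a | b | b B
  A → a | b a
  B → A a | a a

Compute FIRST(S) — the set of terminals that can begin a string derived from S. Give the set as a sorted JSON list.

FIRST iteration:
iter 1:
  A via A→a: +{a}
  A via A→b a: +{b}
  B via B→A a: +{a,b}
  S via S→A A: +{a,b}
  S: {a,b}  A: {a,b}  B: {a,b}
iter 2: — fixpoint
  S: {a,b}  A: {a,b}  B: {a,b}

FIRST(S) = ["a", "b"]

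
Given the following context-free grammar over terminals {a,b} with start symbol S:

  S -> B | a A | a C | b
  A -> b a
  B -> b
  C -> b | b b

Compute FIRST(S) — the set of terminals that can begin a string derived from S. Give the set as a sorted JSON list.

FIRST sets, iterate to fixpoint:
iter 1:
  A via A→b a: +{b}
  B via B→b: +{b}
  C via C→b: +{b}
  S via S→B: +{b}
  S via S→a A: +{a}
  FIRST[S]={a,b}  FIRST[A]={b}  FIRST[B]={b}  FIRST[C]={b}
iter 2: (stable)
  FIRST[S]={a,b}  FIRST[A]={b}  FIRST[B]={b}  FIRST[C]={b}

FIRST(S) = ["a", "b"]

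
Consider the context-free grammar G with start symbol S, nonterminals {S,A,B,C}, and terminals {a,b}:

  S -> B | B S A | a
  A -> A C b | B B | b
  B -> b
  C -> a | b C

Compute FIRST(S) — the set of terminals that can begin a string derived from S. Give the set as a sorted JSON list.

FIRST iteration:
round 1:
  A via A→b: +{b}
  B via B→b: +{b}
  C via C→a: +{a}
  C via C→b C: +{b}
  S via S→B: +{b}
  S via S→a: +{a}
  S: {a,b}  A: {b}  B: {b}  C: {a,b}
round 2: (stable)
  S: {a,b}  A: {b}  B: {b}  C: {a,b}

FIRST(S) = ["a", "b"]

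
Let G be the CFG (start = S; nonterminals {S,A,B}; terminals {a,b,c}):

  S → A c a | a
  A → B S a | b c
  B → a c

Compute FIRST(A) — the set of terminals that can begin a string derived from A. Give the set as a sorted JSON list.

FIRST sets, iterate to fixpoint:
round 1:
  A via A→b c: +{b}
  B via B→a c: +{a}
  S via S→A c a: +{b}
  S via S→a: +{a}
  FIRST[S]={a,b}  FIRST[A]={b}  FIRST[B]={a}
round 2:
  A via A→B S a: +{a}
  FIRST[S]={a,b}  FIRST[A]={a,b}  FIRST[B]={a}
round 3: done
  FIRST[S]={a,b}  FIRST[A]={a,b}  FIRST[B]={a}

FIRST(A) = ["a", "b"]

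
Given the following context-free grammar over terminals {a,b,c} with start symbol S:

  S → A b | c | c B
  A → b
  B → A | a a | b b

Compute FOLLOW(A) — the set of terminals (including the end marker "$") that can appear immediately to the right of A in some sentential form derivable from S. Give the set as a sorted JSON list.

Compute FIRST by fixpoint:
pass 1:
  A via A→b: +{b}
  B via B→A: +{b}
  B via B→a a: +{a}
  S via S→A b: +{b}
  S via S→c: +{c}
  FIRST[S]={b,c}  FIRST[A]={b}  FIRST[B]={a,b}
pass 2: — fixpoint
  FIRST[S]={b,c}  FIRST[A]={b}  FIRST[B]={a,b}

FOLLOW iteration:
seed FOLLOW(S) with $
iter 1:
  S→A b: FOLLOW(A) ⊇ FIRST(b) = {b}; new: +{b}
  S→c B: FOLLOW(B) ⊇ FOLLOW(S) ⊇ {$}; new: +{$}
  FOLLOW(S)={$}  FOLLOW(A)={b}  FOLLOW(B)={$}
iter 2:
  B→A: FOLLOW(A) ⊇ FOLLOW(B) ⊇ {$}; new: +{$}
  FOLLOW(S)={$}  FOLLOW(A)={$,b}  FOLLOW(B)={$}
iter 3: (no change)
  FOLLOW(S)={$}  FOLLOW(A)={$,b}  FOLLOW(B)={$}

FOLLOW(A) = ["$", "b"]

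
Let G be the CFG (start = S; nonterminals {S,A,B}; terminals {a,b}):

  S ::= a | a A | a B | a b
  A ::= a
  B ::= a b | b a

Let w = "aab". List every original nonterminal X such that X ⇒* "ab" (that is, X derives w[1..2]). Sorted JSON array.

Convert to CNF:
  S -> T0 A | T0 B | T0 T1 | a
  A -> a
  B -> T0 T1 | T1 T0
  T0 -> a
  T1 -> b

CYK fill (cells [i..j] with 1 ≤ i ≤ j ≤ 2 only):
  [1..1]={A,S,T0}  "a"  orig:{A,S}
  [2..2]={T1}  "b"  orig:{}
  [1..2]={B,S}  "ab"

Original NTs in T[1,2] deriving "ab": ["B", "S"]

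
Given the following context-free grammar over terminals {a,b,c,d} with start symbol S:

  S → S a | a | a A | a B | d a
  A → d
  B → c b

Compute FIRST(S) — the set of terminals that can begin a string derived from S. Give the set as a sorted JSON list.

FIRST iteration:
[1]
  A via A→d: +{d}
  B via B→c b: +{c}
  S via S→a: +{a}
  S via S→d a: +{d}
  FIRST[S]={a,d}  FIRST[A]={d}  FIRST[B]={c}
[2] done
  FIRST[S]={a,d}  FIRST[A]={d}  FIRST[B]={c}

FIRST(S) = ["a", "d"]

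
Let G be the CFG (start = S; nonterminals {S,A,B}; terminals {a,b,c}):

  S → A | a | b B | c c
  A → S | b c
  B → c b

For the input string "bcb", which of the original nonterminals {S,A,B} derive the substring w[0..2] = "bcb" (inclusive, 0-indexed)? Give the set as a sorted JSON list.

Convert to CNF:
  S -> T0 B | T0 T1 | T1 T1 | a
  A -> T0 B | T0 T1 | T1 T1 | a
  B -> T1 T0
  T0 -> b
  T1 -> c

CYK table (by increasing span) — only the sub-triangle for w[0..2]:
  [0..0]={T0}  "b"  orig:{}
  [1..1]={T1}  "c"  orig:{}
  [2..2]={T0}  "b"  orig:{}
  [0..1]={A,S}  "bc"
  [1..2]={B}  "cb"
  [0..2]={A,S}  "bcb"

Original NTs in T[0,2] deriving "bcb": ["A", "S"]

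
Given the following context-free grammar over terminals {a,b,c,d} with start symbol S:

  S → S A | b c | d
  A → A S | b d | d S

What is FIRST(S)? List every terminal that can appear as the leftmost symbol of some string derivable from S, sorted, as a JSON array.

FIRST iteration:
iter 1:
  A via A→b d: +{b}
  A via A→d S: +{d}
  S via S→b c: +{b}
  S via S→d: +{d}
  S: {b,d}  A: {b,d}
iter 2: done
  S: {b,d}  A: {b,d}

FIRST(S) = ["b", "d"]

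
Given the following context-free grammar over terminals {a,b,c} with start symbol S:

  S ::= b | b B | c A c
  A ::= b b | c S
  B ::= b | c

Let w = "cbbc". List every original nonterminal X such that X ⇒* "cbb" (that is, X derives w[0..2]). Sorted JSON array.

CNF form of G:
  S -> T0 B | T1 X2 | b
  A -> T0 T0 | T1 S
  B -> b | c
  T0 -> b
  T1 -> c
  X2 -> A T1

Fill CYK table bottom-up (cells [i..j] with 0 ≤ i ≤ j ≤ 2 only):
  T[0,0] 'c' = {B,T1}  orig:{B}
  T[1,1] 'b' = {B,S,T0}  orig:{B,S}
  T[2,2] 'b' = {B,S,T0}  orig:{B,S}
  T[0,1] 'cb' = {A}
  T[1,2] 'bb' = {A,S}
  T[0,2] 'cbb' = {A}

Original NTs in T[0,2] deriving "cbb": ["A"]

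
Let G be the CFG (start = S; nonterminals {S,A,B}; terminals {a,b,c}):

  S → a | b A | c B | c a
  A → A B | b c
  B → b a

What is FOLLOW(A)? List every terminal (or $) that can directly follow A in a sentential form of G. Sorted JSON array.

Compute FIRST by fixpoint:
pass 1:
  A via A→b c: +{b}
  B via B→b a: +{b}
  S via S→a: +{a}
  S via S→b A: +{b}
  S via S→c B: +{c}
  FIRST[S]={a,b,c}  FIRST[A]={b}  FIRST[B]={b}
pass 2: — fixpoint
  FIRST[S]={a,b,c}  FIRST[A]={b}  FIRST[B]={b}

FOLLOW sets:
FOLLOW(S) := {$}
pass 1:
  A→A B: FOLLOW(A) ⊇ FIRST(B) = {b}; new: +{b}
  A→A B: FOLLOW(B) ⊇ FOLLOW(A) ⊇ {b}; new: +{b}
  S→b A: FOLLOW(A) ⊇ FOLLOW(S) ⊇ {$}; new: +{$}
  S→c B: FOLLOW(B) ⊇ FOLLOW(S) ⊇ {$}; new: +{$}
  S: {$}  A: {$,b}  B: {$,b}
pass 2: (no change)
  S: {$}  A: {$,b}  B: {$,b}

FOLLOW(A) = ["$", "b"]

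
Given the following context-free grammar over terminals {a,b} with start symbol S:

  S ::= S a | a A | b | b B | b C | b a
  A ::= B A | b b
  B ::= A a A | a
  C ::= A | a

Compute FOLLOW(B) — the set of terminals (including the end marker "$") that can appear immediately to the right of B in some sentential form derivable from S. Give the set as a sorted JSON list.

FIRST sets, iterate to fixpoint:
round 1:
  A via A→b b: +{b}
  B via B→A a A: +{b}
  B via B→a: +{a}
  C via C→A: +{b}
  C via C→a: +{a}
  S via S→a A: +{a}
  S via S→b: +{b}
  FIRST[S]={a,b}  FIRST[A]={b}  FIRST[B]={a,b}  FIRST[C]={a,b}
round 2:
  A via A→B A: +{a}
  FIRST[S]={a,b}  FIRST[A]={a,b}  FIRST[B]={a,b}  FIRST[C]={a,b}
round 3: done
  FIRST[S]={a,b}  FIRST[A]={a,b}  FIRST[B]={a,b}  FIRST[C]={a,b}

FOLLOW sets:
FOLLOW(S) := {$}
round 1:
  A→B A: FOLLOW(B) ⊇ FIRST(A) = {a,b}; new: +{a,b}
  B→A a A: FOLLOW(A) ⊇ FIRST(a) = {a}; new: +{a}
  B→A a A: FOLLOW(A) ⊇ FOLLOW(B) ⊇ {a,b}; new: +{b}
  S→S a: FOLLOW(S) ⊇ FIRST(a) = {a}; new: +{a}
  S→a A: FOLLOW(A) ⊇ FOLLOW(S) ⊇ {$,a}; new: +{$}
  S→b B: FOLLOW(B) ⊇ FOLLOW(S) ⊇ {$,a}; new: +{$}
  S→b C: FOLLOW(C) ⊇ FOLLOW(S) ⊇ {$,a}; new: +{$,a}
  S: {$,a}  A: {$,a,b}  B: {$,a,b}  C: {$,a}
round 2: — fixpoint
  S: {$,a}  A: {$,a,b}  B: {$,a,b}  C: {$,a}

FOLLOW(B) = ["$", "a", "b"]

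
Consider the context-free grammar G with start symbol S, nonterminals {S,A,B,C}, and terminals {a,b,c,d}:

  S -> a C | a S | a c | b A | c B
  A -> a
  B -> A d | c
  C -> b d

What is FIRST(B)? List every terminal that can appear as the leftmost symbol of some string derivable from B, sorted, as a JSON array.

Compute FIRST by fixpoint:
iter 1:
  A via A→a: +{a}
  B via B→A d: +{a}
  B via B→c: +{c}
  C via C→b d: +{b}
  S via S→a C: +{a}
  S via S→b A: +{b}
  S via S→c B: +{c}
  FIRST(S)={a,b,c}  FIRST(A)={a}  FIRST(B)={a,c}  FIRST(C)={b}
iter 2: (no change)
  FIRST(S)={a,b,c}  FIRST(A)={a}  FIRST(B)={a,c}  FIRST(C)={b}

FIRST(B) = ["a", "c"]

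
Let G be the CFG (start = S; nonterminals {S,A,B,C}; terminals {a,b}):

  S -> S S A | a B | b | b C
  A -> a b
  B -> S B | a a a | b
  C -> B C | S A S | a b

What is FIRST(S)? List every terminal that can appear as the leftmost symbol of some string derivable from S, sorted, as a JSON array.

Compute FIRST by fixpoint:
pass 1:
  A via A→a b: +{a}
  B via B→a a a: +{a}
  B via B→b: +{b}
  C via C→B C: +{a,b}
  S via S→a B: +{a}
  S via S→b: +{b}
  FIRST(S)={a,b}  FIRST(A)={a}  FIRST(B)={a,b}  FIRST(C)={a,b}
pass 2: (no change)
  FIRST(S)={a,b}  FIRST(A)={a}  FIRST(B)={a,b}  FIRST(C)={a,b}

FIRST(S) = ["a", "b"]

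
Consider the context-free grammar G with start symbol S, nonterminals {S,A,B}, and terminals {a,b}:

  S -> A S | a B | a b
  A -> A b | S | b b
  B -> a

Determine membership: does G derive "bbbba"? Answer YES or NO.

Convert to CNF:
  S -> A S | T1 B | T1 T0
  A -> A S | A T0 | T0 T0 | T1 B | T1 T0
  B -> a
  T0 -> b
  T1 -> a

CYK fill:
  [0..0]={T0}  "b"  orig:{}
  [1..1]={T0}  "b"  orig:{}
  [2..2]={T0}  "b"  orig:{}
  [3..3]={T0}  "b"  orig:{}
  [4..4]={B,T1}  "a"  orig:{B}
  [0..1]={A}  "bb"
  [1..2]={A}  "bb"
  [2..3]={A}  "bb"
  [3..4]=∅  "ba"
  [0..2]={A}  "bbb"
  [1..3]={A}  "bbb"
  [2..4]=∅  "bba"
  [0..3]={A}  "bbbb"
  [1..4]=∅  "bbba"
  [0..4]=∅  "bbbba"

S ∉ T[0,4] ⇒ NO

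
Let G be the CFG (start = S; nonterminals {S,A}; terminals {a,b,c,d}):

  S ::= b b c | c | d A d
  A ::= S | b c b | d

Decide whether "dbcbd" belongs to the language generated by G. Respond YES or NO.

CNF form of G:
  S -> T0 X6 | T2 X7 | c
  A -> T0 X3 | T0 X4 | T2 X5 | c | d
  T0 -> b
  T1 -> c
  T2 -> d
  X3 -> T0 T1
  X4 -> T1 T0
  X5 -> A T2
  X6 -> T0 T1
  X7 -> A T2

CYK table (by increasing span):
  cell(0,0) d: {A,T2}  orig:{A}
  cell(1,1) b: {T0}  orig:{}
  cell(2,2) c: {A,S,T1}  orig:{A,S}
  cell(3,3) b: {T0}  orig:{}
  cell(4,4) d: {A,T2}  orig:{A}
  cell(0,1) db: ∅
  cell(1,2) bc: {X3,X6}  orig:{}
  cell(2,3) cb: {X4}  orig:{}
  cell(3,4) bd: ∅
  cell(0,2) dbc: ∅
  cell(1,3) bcb: {A}
  cell(2,4) cbd: ∅
  cell(0,3) dbcb: ∅
  cell(1,4) bcbd: {X5,X7}  orig:{}
  cell(0,4) dbcbd: {A,S}

S ∈ T[0,4] ⇒ YES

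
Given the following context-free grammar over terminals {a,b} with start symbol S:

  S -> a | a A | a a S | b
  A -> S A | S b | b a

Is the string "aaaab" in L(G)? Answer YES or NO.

Convert to CNF:
  S -> T1 A | T1 X2 | a | b
  A -> S A | S T0 | T0 T1
  T0 -> b
  T1 -> a
  X2 -> T1 S

Fill CYK table bottom-up:
  T[0,0] 'a' = {S,T1}  orig:{S}
  T[1,1] 'a' = {S,T1}  orig:{S}
  T[2,2] 'a' = {S,T1}  orig:{S}
  T[3,3] 'a' = {S,T1}  orig:{S}
  T[4,4] 'b' = {S,T0}  orig:{S}
  T[0,1] 'aa' = {X2}  orig:{}
  T[1,2] 'aa' = {X2}  orig:{}
  T[2,3] 'aa' = {X2}  orig:{}
  T[3,4] 'ab' = {A,X2}  orig:{A}
  T[0,2] 'aaa' = {S}
  T[1,3] 'aaa' = {S}
  T[2,4] 'aab' = {A,S}
  T[0,3] 'aaaa' = {X2}  orig:{}
  T[1,4] 'aaab' = {A,S,X2}  orig:{A,S}
  T[0,4] 'aaaab' = {A,S,X2}  orig:{A,S}

S ∈ T[0,4] ⇒ YES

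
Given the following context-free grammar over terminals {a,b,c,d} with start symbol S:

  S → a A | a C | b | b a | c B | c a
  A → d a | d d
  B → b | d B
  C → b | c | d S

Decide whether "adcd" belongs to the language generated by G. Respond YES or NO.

Convert to CNF:
  S -> T1 A | T1 C | T2 T1 | T3 B | T3 T1 | b
  A -> T0 T0 | T0 T1
  B -> T0 B | b
  C -> T0 S | b | c
  T0 -> d
  T1 -> a
  T2 -> b
  T3 -> c

CYK fill:
  cell(0,0) a: {T1}  orig:{}
  cell(1,1) d: {T0}  orig:{}
  cell(2,2) c: {C,T3}  orig:{C}
  cell(3,3) d: {T0}  orig:{}
  cell(0,1) ad: ∅
  cell(1,2) dc: ∅
  cell(2,3) cd: ∅
  cell(0,2) adc: ∅
  cell(1,3) dcd: ∅
  cell(0,3) adcd: ∅

S ∉ T[0,3] ⇒ NO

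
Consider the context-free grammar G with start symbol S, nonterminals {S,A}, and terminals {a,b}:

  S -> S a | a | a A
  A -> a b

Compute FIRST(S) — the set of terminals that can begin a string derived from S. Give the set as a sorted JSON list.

FIRST sets, iterate to fixpoint:
[1]
  A via A→a b: +{a}
  S via S→a: +{a}
  FIRST(S)={a}  FIRST(A)={a}
[2] — fixpoint
  FIRST(S)={a}  FIRST(A)={a}

FIRST(S) = ["a"]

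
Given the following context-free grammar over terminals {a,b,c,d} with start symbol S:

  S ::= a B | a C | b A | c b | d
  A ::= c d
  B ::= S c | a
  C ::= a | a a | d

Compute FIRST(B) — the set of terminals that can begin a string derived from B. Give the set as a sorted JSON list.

FIRST sets, iterate to fixpoint:
[1]
  A via A→c d: +{c}
  B via B→a: +{a}
  C via C→a: +{a}
  C via C→d: +{d}
  S via S→a B: +{a}
  S via S→b A: +{b}
  S via S→c b: +{c}
  S via S→d: +{d}
  FIRST[S]={a,b,c,d}  FIRST[A]={c}  FIRST[B]={a}  FIRST[C]={a,d}
[2]
  B via B→S c: +{b,c,d}
  FIRST[S]={a,b,c,d}  FIRST[A]={c}  FIRST[B]={a,b,c,d}  FIRST[C]={a,d}
[3] — fixpoint
  FIRST[S]={a,b,c,d}  FIRST[A]={c}  FIRST[B]={a,b,c,d}  FIRST[C]={a,d}

FIRST(B) = ["a", "b", "c", "d"]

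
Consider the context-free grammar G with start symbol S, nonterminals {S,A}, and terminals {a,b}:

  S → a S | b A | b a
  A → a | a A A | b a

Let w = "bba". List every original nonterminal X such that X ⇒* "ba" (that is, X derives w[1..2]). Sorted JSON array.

CNF form of G:
  S -> T0 S | T1 A | T1 T0
  A -> T0 X2 | T1 T0 | a
  T0 -> a
  T1 -> b
  X2 -> A A

Fill CYK table bottom-up (cells [i..j] with 1 ≤ i ≤ j ≤ 2 only):
  T[1,1] 'b' = {T1}  orig:{}
  T[2,2] 'a' = {A,T0}  orig:{A}
  T[1,2] 'ba' = {A,S}

Original NTs in T[1,2] deriving "ba": ["A", "S"]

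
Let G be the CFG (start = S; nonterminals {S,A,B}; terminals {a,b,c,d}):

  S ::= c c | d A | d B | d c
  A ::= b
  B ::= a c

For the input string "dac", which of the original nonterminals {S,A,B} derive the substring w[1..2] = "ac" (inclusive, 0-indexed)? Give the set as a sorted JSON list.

Convert to CNF:
  S -> T1 T1 | T2 A | T2 B | T2 T1
  A -> b
  B -> T0 T1
  T0 -> a
  T1 -> c
  T2 -> d

Fill CYK table bottom-up (cells [i..j] with 1 ≤ i ≤ j ≤ 2 only):
  [1..1]={T0}  "a"  orig:{}
  [2..2]={T1}  "c"  orig:{}
  [1..2]={B}  "ac"

Original NTs in T[1,2] deriving "ac": ["B"]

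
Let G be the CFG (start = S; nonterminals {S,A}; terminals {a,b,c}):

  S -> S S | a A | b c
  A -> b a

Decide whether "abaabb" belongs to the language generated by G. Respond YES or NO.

CNF form of G:
  S -> S S | T0 T2 | T1 A
  A -> T0 T1
  T0 -> b
  T1 -> a
  T2 -> c

CYK table (by increasing span):
  [0..0]={T1}  "a"  orig:{}
  [1..1]={T0}  "b"  orig:{}
  [2..2]={T1}  "a"  orig:{}
  [3..3]={T1}  "a"  orig:{}
  [4..4]={T0}  "b"  orig:{}
  [5..5]={T0}  "b"  orig:{}
  [0..1]=∅  "ab"
  [1..2]={A}  "ba"
  [2..3]=∅  "aa"
  [3..4]=∅  "ab"
  [4..5]=∅  "bb"
  [0..2]={S}  "aba"
  [1..3]=∅  "baa"
  [2..4]=∅  "aab"
  [3..5]=∅  "abb"
  [0..3]=∅  "abaa"
  [1..4]=∅  "baab"
  [2..5]=∅  "aabb"
  [0..4]=∅  "abaab"
  [1..5]=∅  "baabb"
  [0..5]=∅  "abaabb"

S ∉ T[0,5] ⇒ NO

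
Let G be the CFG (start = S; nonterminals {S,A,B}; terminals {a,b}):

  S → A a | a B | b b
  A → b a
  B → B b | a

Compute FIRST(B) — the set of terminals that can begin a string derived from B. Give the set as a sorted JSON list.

Compute FIRST by fixpoint:
[1]
  A via A→b a: +{b}
  B via B→a: +{a}
  S via S→A a: +{b}
  S via S→a B: +{a}
  FIRST[S]={a,b}  FIRST[A]={b}  FIRST[B]={a}
[2] done
  FIRST[S]={a,b}  FIRST[A]={b}  FIRST[B]={a}

FIRST(B) = ["a"]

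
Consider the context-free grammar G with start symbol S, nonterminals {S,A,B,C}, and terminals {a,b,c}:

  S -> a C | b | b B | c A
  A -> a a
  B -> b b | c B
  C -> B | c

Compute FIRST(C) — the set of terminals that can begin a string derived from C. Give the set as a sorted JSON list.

Compute FIRST by fixpoint:
iter 1:
  A via A→a a: +{a}
  B via B→b b: +{b}
  B via B→c B: +{c}
  C via C→B: +{b,c}
  S via S→a C: +{a}
  S via S→b: +{b}
  S via S→c A: +{c}
  FIRST(S)={a,b,c}  FIRST(A)={a}  FIRST(B)={b,c}  FIRST(C)={b,c}
iter 2: (stable)
  FIRST(S)={a,b,c}  FIRST(A)={a}  FIRST(B)={b,c}  FIRST(C)={b,c}

FIRST(C) = ["b", "c"]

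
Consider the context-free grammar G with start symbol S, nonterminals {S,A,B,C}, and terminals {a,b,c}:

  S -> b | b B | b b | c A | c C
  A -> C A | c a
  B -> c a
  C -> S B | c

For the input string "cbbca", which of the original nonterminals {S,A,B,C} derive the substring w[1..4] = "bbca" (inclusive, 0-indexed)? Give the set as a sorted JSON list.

Convert to CNF:
  S -> T0 A | T0 C | T2 B | T2 T2 | b
  A -> C A | T0 T1
  B -> T0 T1
  C -> S B | c
  T0 -> c
  T1 -> a
  T2 -> b

CYK fill (cells [i..j] with 1 ≤ i ≤ j ≤ 4 only):
  cell(1,1) b: {S,T2}  orig:{S}
  cell(2,2) b: {S,T2}  orig:{S}
  cell(3,3) c: {C,T0}  orig:{C}
  cell(4,4) a: {T1}  orig:{}
  cell(1,2) bb: {S}
  cell(2,3) bc: ∅
  cell(3,4) ca: {A,B}
  cell(1,3) bbc: ∅
  cell(2,4) bca: {C,S}
  cell(1,4) bbca: {C}

Original NTs in T[1,4] deriving "bbca": ["C"]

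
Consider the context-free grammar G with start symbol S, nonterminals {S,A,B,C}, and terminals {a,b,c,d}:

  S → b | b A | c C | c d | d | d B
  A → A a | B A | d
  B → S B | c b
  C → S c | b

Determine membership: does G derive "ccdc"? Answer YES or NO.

Convert to CNF:
  S -> T1 C | T1 T3 | T2 A | T3 B | b | d
  A -> A T0 | B A | d
  B -> S B | T1 T2
  C -> S T1 | b
  T0 -> a
  T1 -> c
  T2 -> b
  T3 -> d

Fill CYK table bottom-up:
  T[0,0] 'c' = {T1}  orig:{}
  T[1,1] 'c' = {T1}  orig:{}
  T[2,2] 'd' = {A,S,T3}  orig:{A,S}
  T[3,3] 'c' = {T1}  orig:{}
  T[0,1] 'cc' = ∅
  T[1,2] 'cd' = {S}
  T[2,3] 'dc' = {C}
  T[0,2] 'ccd' = ∅
  T[1,3] 'cdc' = {C,S}
  T[0,3] 'ccdc' = {S}

S ∈ T[0,3] ⇒ YES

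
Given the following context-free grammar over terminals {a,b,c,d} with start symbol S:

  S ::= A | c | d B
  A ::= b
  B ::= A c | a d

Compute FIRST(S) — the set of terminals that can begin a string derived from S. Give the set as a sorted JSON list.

FIRST sets, iterate to fixpoint:
iter 1:
  A via A→b: +{b}
  B via B→A c: +{b}
  B via B→a d: +{a}
  S via S→A: +{b}
  S via S→c: +{c}
  S via S→d B: +{d}
  S: {b,c,d}  A: {b}  B: {a,b}
iter 2: — fixpoint
  S: {b,c,d}  A: {b}  B: {a,b}

FIRST(S) = ["b", "c", "d"]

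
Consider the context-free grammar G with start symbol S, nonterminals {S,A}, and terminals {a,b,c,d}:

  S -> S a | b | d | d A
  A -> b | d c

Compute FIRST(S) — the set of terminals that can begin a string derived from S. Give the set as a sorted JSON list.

Compute FIRST by fixpoint:
round 1:
  A via A→b: +{b}
  A via A→d c: +{d}
  S via S→b: +{b}
  S via S→d: +{d}
  S: {b,d}  A: {b,d}
round 2: — fixpoint
  S: {b,d}  A: {b,d}

FIRST(S) = ["b", "d"]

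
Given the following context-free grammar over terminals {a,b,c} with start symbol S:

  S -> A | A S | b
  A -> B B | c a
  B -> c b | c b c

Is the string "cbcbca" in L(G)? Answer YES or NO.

Convert to CNF:
  S -> A S | B B | T0 T1 | b
  A -> B B | T0 T1
  B -> T0 T2 | T0 X3
  T0 -> c
  T1 -> a
  T2 -> b
  X3 -> T2 T0

CYK fill:
  T[0,0] 'c' = {T0}  orig:{}
  T[1,1] 'b' = {S,T2}  orig:{S}
  T[2,2] 'c' = {T0}  orig:{}
  T[3,3] 'b' = {S,T2}  orig:{S}
  T[4,4] 'c' = {T0}  orig:{}
  T[5,5] 'a' = {T1}  orig:{}
  T[0,1] 'cb' = {B}
  T[1,2] 'bc' = {X3}  orig:{}
  T[2,3] 'cb' = {B}
  T[3,4] 'bc' = {X3}  orig:{}
  T[4,5] 'ca' = {A,S}
  T[0,2] 'cbc' = {B}
  T[1,3] 'bcb' = ∅
  T[2,4] 'cbc' = {B}
  T[3,5] 'bca' = ∅
  T[0,3] 'cbcb' = {A,S}
  T[1,4] 'bcbc' = ∅
  T[2,5] 'cbca' = ∅
  T[0,4] 'cbcbc' = {A,S}
  T[1,5] 'bcbca' = ∅
  T[0,5] 'cbcbca' = {S}

S ∈ T[0,5] ⇒ YES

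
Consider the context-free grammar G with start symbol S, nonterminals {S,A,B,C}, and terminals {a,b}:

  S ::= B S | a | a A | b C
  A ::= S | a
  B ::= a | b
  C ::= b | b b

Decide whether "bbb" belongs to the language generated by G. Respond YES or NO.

Convert to CNF:
  S -> B S | T0 A | T1 C | a
  A -> B S | T0 A | T1 C | a
  B -> a | b
  C -> T1 T1 | b
  T0 -> a
  T1 -> b

Fill CYK table bottom-up:
  T[0,0] 'b' = {B,C,T1}  orig:{B,C}
  T[1,1] 'b' = {B,C,T1}  orig:{B,C}
  T[2,2] 'b' = {B,C,T1}  orig:{B,C}
  T[0,1] 'bb' = {A,C,S}
  T[1,2] 'bb' = {A,C,S}
  T[0,2] 'bbb' = {A,S}

S ∈ T[0,2] ⇒ YES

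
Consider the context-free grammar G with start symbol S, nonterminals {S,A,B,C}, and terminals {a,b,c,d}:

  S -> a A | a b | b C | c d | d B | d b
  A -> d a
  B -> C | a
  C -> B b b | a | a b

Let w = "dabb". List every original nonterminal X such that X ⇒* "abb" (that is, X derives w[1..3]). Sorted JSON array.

CNF form of G:
  S -> T0 B | T0 T2 | T1 A | T1 T2 | T2 C | T3 T0
  A -> T0 T1
  B -> B X4 | T1 T2 | a
  C -> B X5 | T1 T2 | a
  T0 -> d
  T1 -> a
  T2 -> b
  T3 -> c
  X4 -> T2 T2
  X5 -> T2 T2

Fill CYK table bottom-up (cells [i..j] with 1 ≤ i ≤ j ≤ 3 only):
  [1..1]={B,C,T1}  "a"  orig:{B,C}
  [2..2]={T2}  "b"  orig:{}
  [3..3]={T2}  "b"  orig:{}
  [1..2]={B,C,S}  "ab"
  [2..3]={X4,X5}  "bb"  orig:{}
  [1..3]={B,C}  "abb"

Original NTs in T[1,3] deriving "abb": ["B", "C"]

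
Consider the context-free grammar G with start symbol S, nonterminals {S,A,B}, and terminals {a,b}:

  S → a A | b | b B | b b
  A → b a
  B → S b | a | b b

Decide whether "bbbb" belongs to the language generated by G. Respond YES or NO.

Convert to CNF:
  S -> T0 B | T0 T0 | T1 A | b
  A -> T0 T1
  B -> S T0 | T0 T0 | a
  T0 -> b
  T1 -> a

Fill CYK table bottom-up:
  T[0,0] 'b' = {S,T0}  orig:{S}
  T[1,1] 'b' = {S,T0}  orig:{S}
  T[2,2] 'b' = {S,T0}  orig:{S}
  T[3,3] 'b' = {S,T0}  orig:{S}
  T[0,1] 'bb' = {B,S}
  T[1,2] 'bb' = {B,S}
  T[2,3] 'bb' = {B,S}
  T[0,2] 'bbb' = {B,S}
  T[1,3] 'bbb' = {B,S}
  T[0,3] 'bbbb' = {B,S}

S ∈ T[0,3] ⇒ YES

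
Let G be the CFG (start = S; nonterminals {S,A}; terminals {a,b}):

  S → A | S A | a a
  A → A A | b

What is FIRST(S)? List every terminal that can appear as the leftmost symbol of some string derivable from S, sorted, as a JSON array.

Compute FIRST by fixpoint:
pass 1:
  A via A→b: +{b}
  S via S→A: +{b}
  S via S→a a: +{a}
  FIRST(S)={a,b}  FIRST(A)={b}
pass 2: — fixpoint
  FIRST(S)={a,b}  FIRST(A)={b}

FIRST(S) = ["a", "b"]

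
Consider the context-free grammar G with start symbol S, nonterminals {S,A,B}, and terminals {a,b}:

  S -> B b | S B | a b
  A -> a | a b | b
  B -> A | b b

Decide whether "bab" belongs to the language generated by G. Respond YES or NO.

CNF form of G:
  S -> B T1 | S B | T0 T1
  A -> T0 T1 | a | b
  B -> T0 T1 | T1 T1 | a | b
  T0 -> a
  T1 -> b

CYK fill:
  [0..0]={A,B,T1}  "b"  orig:{A,B}
  [1..1]={A,B,T0}  "a"  orig:{A,B}
  [2..2]={A,B,T1}  "b"  orig:{A,B}
  [0..1]=∅  "ba"
  [1..2]={A,B,S}  "ab"
  [0..2]=∅  "bab"

S ∉ T[0,2] ⇒ NO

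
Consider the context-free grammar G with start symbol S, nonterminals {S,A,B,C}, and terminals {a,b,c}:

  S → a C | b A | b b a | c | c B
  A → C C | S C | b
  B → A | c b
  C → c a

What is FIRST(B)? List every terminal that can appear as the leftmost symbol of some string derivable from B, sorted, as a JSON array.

Compute FIRST by fixpoint:
[1]
  A via A→b: +{b}
  B via B→A: +{b}
  B via B→c b: +{c}
  C via C→c a: +{c}
  S via S→a C: +{a}
  S via S→b A: +{b}
  S via S→c: +{c}
  FIRST(S)={a,b,c}  FIRST(A)={b}  FIRST(B)={b,c}  FIRST(C)={c}
[2]
  A via A→C C: +{c}
  A via A→S C: +{a}
  B via B→A: +{a}
  FIRST(S)={a,b,c}  FIRST(A)={a,b,c}  FIRST(B)={a,b,c}  FIRST(C)={c}
[3] — fixpoint
  FIRST(S)={a,b,c}  FIRST(A)={a,b,c}  FIRST(B)={a,b,c}  FIRST(C)={c}

FIRST(B) = ["a", "b", "c"]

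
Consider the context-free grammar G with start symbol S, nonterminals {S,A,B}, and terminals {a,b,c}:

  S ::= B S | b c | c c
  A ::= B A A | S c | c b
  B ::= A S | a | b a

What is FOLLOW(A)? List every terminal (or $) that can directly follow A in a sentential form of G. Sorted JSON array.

FIRST iteration:
round 1:
  A via A→c b: +{c}
  B via B→A S: +{c}
  B via B→a: +{a}
  B via B→b a: +{b}
  S via S→B S: +{a,b,c}
  S: {a,b,c}  A: {c}  B: {a,b,c}
round 2:
  A via A→B A A: +{a,b}
  S: {a,b,c}  A: {a,b,c}  B: {a,b,c}
round 3: (no change)
  S: {a,b,c}  A: {a,b,c}  B: {a,b,c}

FOLLOW iteration:
seed FOLLOW(S) with $
iter 1:
  A→B A A: FOLLOW(B) ⊇ FIRST(A) = {a,b,c}; new: +{a,b,c}
  A→B A A: FOLLOW(A) ⊇ FIRST(A) = {a,b,c}; new: +{a,b,c}
  A→S c: FOLLOW(S) ⊇ FIRST(c) = {c}; new: +{c}
  B→A S: FOLLOW(S) ⊇ FOLLOW(B) ⊇ {a,b,c}; new: +{a,b}
  S: {$,a,b,c}  A: {a,b,c}  B: {a,b,c}
iter 2: done
  S: {$,a,b,c}  A: {a,b,c}  B: {a,b,c}

FOLLOW(A) = ["a", "b", "c"]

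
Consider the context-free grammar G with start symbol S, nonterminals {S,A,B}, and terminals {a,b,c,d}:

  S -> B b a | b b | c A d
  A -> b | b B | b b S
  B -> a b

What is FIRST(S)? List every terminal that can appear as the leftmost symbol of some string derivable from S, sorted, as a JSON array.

FIRST sets, iterate to fixpoint:
pass 1:
  A via A→b: +{b}
  B via B→a b: +{a}
  S via S→B b a: +{a}
  S via S→b b: +{b}
  S via S→c A d: +{c}
  FIRST(S)={a,b,c}  FIRST(A)={b}  FIRST(B)={a}
pass 2: done
  FIRST(S)={a,b,c}  FIRST(A)={b}  FIRST(B)={a}

FIRST(S) = ["a", "b", "c"]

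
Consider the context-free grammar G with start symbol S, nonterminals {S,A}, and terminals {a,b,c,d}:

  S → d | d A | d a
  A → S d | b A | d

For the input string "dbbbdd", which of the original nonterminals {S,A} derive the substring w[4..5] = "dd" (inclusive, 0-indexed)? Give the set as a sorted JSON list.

CNF form of G:
  S -> T0 A | T0 T2 | d
  A -> S T0 | T1 A | d
  T0 -> d
  T1 -> b
  T2 -> a

CYK fill, restricted to cells inside w[4..5]:
  cell(4,4) d: {A,S,T0}  orig:{A,S}
  cell(5,5) d: {A,S,T0}  orig:{A,S}
  cell(4,5) dd: {A,S}

Original NTs in T[4,5] deriving "dd": ["A", "S"]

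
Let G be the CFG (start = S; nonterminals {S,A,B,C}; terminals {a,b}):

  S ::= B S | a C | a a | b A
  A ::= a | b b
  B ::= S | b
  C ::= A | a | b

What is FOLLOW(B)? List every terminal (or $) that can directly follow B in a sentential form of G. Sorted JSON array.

FIRST sets, iterate to fixpoint:
round 1:
  A via A→a: +{a}
  A via A→b b: +{b}
  B via B→b: +{b}
  C via C→A: +{a,b}
  S via S→B S: +{b}
  S via S→a C: +{a}
  FIRST(S)={a,b}  FIRST(A)={a,b}  FIRST(B)={b}  FIRST(C)={a,b}
round 2:
  B via B→S: +{a}
  FIRST(S)={a,b}  FIRST(A)={a,b}  FIRST(B)={a,b}  FIRST(C)={a,b}
round 3: — fixpoint
  FIRST(S)={a,b}  FIRST(A)={a,b}  FIRST(B)={a,b}  FIRST(C)={a,b}

FOLLOW iteration:
seed FOLLOW(S) with $
[1]
  S→B S: FOLLOW(B) ⊇ FIRST(S) = {a,b}; new: +{a,b}
  S→a C: FOLLOW(C) ⊇ FOLLOW(S) ⊇ {$}; new: +{$}
  S→b A: FOLLOW(A) ⊇ FOLLOW(S) ⊇ {$}; new: +{$}
  FOLLOW(S)={$}  FOLLOW(A)={$}  FOLLOW(B)={a,b}  FOLLOW(C)={$}
[2]
  B→S: FOLLOW(S) ⊇ FOLLOW(B) ⊇ {a,b}; new: +{a,b}
  S→a C: FOLLOW(C) ⊇ FOLLOW(S) ⊇ {$,a,b}; new: +{a,b}
  S→b A: FOLLOW(A) ⊇ FOLLOW(S) ⊇ {$,a,b}; new: +{a,b}
  FOLLOW(S)={$,a,b}  FOLLOW(A)={$,a,b}  FOLLOW(B)={a,b}  FOLLOW(C)={$,a,b}
[3] (stable)
  FOLLOW(S)={$,a,b}  FOLLOW(A)={$,a,b}  FOLLOW(B)={a,b}  FOLLOW(C)={$,a,b}

FOLLOW(B) = ["a", "b"]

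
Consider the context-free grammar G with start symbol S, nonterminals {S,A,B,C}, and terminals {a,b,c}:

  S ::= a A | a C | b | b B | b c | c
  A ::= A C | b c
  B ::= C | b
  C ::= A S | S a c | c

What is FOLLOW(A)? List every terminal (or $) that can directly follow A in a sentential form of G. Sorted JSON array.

FIRST iteration:
round 1:
  A via A→b c: +{b}
  B via B→b: +{b}
  C via C→A S: +{b}
  C via C→c: +{c}
  S via S→a A: +{a}
  S via S→b: +{b}
  S via S→c: +{c}
  FIRST(S)={a,b,c}  FIRST(A)={b}  FIRST(B)={b}  FIRST(C)={b,c}
round 2:
  B via B→C: +{c}
  C via C→S a c: +{a}
  FIRST(S)={a,b,c}  FIRST(A)={b}  FIRST(B)={b,c}  FIRST(C)={a,b,c}
round 3:
  B via B→C: +{a}
  FIRST(S)={a,b,c}  FIRST(A)={b}  FIRST(B)={a,b,c}  FIRST(C)={a,b,c}
round 4: (stable)
  FIRST(S)={a,b,c}  FIRST(A)={b}  FIRST(B)={a,b,c}  FIRST(C)={a,b,c}

FOLLOW iteration:
seed FOLLOW(S) with $
round 1:
  A→A C: FOLLOW(A) ⊇ FIRST(C) = {a,b,c}; new: +{a,b,c}
  A→A C: FOLLOW(C) ⊇ FOLLOW(A) ⊇ {a,b,c}; new: +{a,b,c}
  C→A S: FOLLOW(S) ⊇ FOLLOW(C) ⊇ {a,b,c}; new: +{a,b,c}
  S→a A: FOLLOW(A) ⊇ FOLLOW(S) ⊇ {$,a,b,c}; new: +{$}
  S→a C: FOLLOW(C) ⊇ FOLLOW(S) ⊇ {$,a,b,c}; new: +{$}
  S→b B: FOLLOW(B) ⊇ FOLLOW(S) ⊇ {$,a,b,c}; new: +{$,a,b,c}
  FOLLOW[S]={$,a,b,c}  FOLLOW[A]={$,a,b,c}  FOLLOW[B]={$,a,b,c}  FOLLOW[C]={$,a,b,c}
round 2: — fixpoint
  FOLLOW[S]={$,a,b,c}  FOLLOW[A]={$,a,b,c}  FOLLOW[B]={$,a,b,c}  FOLLOW[C]={$,a,b,c}

FOLLOW(A) = ["$", "a", "b", "c"]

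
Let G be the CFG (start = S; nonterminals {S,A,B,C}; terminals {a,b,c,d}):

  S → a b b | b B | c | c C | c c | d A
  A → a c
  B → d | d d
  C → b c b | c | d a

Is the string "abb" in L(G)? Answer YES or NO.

Convert to CNF:
  S -> T0 X5 | T1 C | T1 T1 | T2 A | T3 B | c
  A -> T0 T1
  B -> T2 T2 | d
  C -> T2 T0 | T3 X4 | c
  T0 -> a
  T1 -> c
  T2 -> d
  T3 -> b
  X4 -> T1 T3
  X5 -> T3 T3

Fill CYK table bottom-up:
  [0..0]={T0}  "a"  orig:{}
  [1..1]={T3}  "b"  orig:{}
  [2..2]={T3}  "b"  orig:{}
  [0..1]=∅  "ab"
  [1..2]={X5}  "bb"  orig:{}
  [0..2]={S}  "abb"

S ∈ T[0,2] ⇒ YES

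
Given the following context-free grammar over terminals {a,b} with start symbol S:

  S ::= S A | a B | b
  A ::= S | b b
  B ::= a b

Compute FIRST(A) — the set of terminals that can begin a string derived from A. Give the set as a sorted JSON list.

FIRST sets, iterate to fixpoint:
pass 1:
  A via A→b b: +{b}
  B via B→a b: +{a}
  S via S→a B: +{a}
  S via S→b: +{b}
  S: {a,b}  A: {b}  B: {a}
pass 2:
  A via A→S: +{a}
  S: {a,b}  A: {a,b}  B: {a}
pass 3: — fixpoint
  S: {a,b}  A: {a,b}  B: {a}

FIRST(A) = ["a", "b"]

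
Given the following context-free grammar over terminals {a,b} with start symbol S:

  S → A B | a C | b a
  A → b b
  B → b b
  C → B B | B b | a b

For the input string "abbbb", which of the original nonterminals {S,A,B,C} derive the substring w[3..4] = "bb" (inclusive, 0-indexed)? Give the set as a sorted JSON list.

CNF form of G:
  S -> A B | T0 T1 | T1 C
  A -> T0 T0
  B -> T0 T0
  C -> B B | B T0 | T1 T0
  T0 -> b
  T1 -> a

CYK table (by increasing span) — only the sub-triangle for w[3..4]:
  [3..3]={T0}  "b"  orig:{}
  [4..4]={T0}  "b"  orig:{}
  [3..4]={A,B}  "bb"

Original NTs in T[3,4] deriving "bb": ["A", "B"]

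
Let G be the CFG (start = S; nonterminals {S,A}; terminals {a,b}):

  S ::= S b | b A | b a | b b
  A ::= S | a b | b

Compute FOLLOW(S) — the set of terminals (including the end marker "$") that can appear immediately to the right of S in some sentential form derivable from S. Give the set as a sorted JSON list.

FIRST sets, iterate to fixpoint:
round 1:
  A via A→a b: +{a}
  A via A→b: +{b}
  S via S→b A: +{b}
  S: {b}  A: {a,b}
round 2: done
  S: {b}  A: {a,b}

Compute FOLLOW by fixpoint:
initialize: $ ∈ FOLLOW(S)
round 1:
  S→S b: FOLLOW(S) ⊇ FIRST(b) = {b}; new: +{b}
  S→b A: FOLLOW(A) ⊇ FOLLOW(S) ⊇ {$,b}; new: +{$,b}
  S: {$,b}  A: {$,b}
round 2: done
  S: {$,b}  A: {$,b}

FOLLOW(S) = ["$", "b"]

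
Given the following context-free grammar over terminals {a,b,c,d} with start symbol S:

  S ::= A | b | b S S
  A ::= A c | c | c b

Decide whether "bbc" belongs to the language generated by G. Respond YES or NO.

CNF form of G:
  S -> A T0 | T0 T1 | T1 X2 | b | c
  A -> A T0 | T0 T1 | c
  T0 -> c
  T1 -> b
  X2 -> S S

CYK fill:
  T[0,0] 'b' = {S,T1}  orig:{S}
  T[1,1] 'b' = {S,T1}  orig:{S}
  T[2,2] 'c' = {A,S,T0}  orig:{A,S}
  T[0,1] 'bb' = {X2}  orig:{}
  T[1,2] 'bc' = {X2}  orig:{}
  T[0,2] 'bbc' = {S}

S ∈ T[0,2] ⇒ YES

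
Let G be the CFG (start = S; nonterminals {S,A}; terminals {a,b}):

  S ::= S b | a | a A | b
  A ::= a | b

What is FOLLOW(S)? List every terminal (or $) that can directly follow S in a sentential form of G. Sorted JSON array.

Compute FIRST by fixpoint:
pass 1:
  A via A→a: +{a}
  A via A→b: +{b}
  S via S→a: +{a}
  S via S→b: +{b}
  S: {a,b}  A: {a,b}
pass 2: (stable)
  S: {a,b}  A: {a,b}

FOLLOW iteration:
seed FOLLOW(S) with $
[1]
  S→S b: FOLLOW(S) ⊇ FIRST(b) = {b}; new: +{b}
  S→a A: FOLLOW(A) ⊇ FOLLOW(S) ⊇ {$,b}; new: +{$,b}
  FOLLOW(S)={$,b}  FOLLOW(A)={$,b}
[2] (no change)
  FOLLOW(S)={$,b}  FOLLOW(A)={$,b}

FOLLOW(S) = ["$", "b"]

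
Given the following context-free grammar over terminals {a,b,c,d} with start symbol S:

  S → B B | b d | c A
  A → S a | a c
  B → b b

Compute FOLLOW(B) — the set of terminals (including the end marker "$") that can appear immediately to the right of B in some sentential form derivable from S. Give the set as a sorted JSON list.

Compute FIRST by fixpoint:
iter 1:
  A via A→a c: +{a}
  B via B→b b: +{b}
  S via S→B B: +{b}
  S via S→c A: +{c}
  S: {b,c}  A: {a}  B: {b}
iter 2:
  A via A→S a: +{b,c}
  S: {b,c}  A: {a,b,c}  B: {b}
iter 3: (stable)
  S: {b,c}  A: {a,b,c}  B: {b}

FOLLOW iteration:
seed FOLLOW(S) with $
round 1:
  A→S a: FOLLOW(S) ⊇ FIRST(a) = {a}; new: +{a}
  S→B B: FOLLOW(B) ⊇ FIRST(B) = {b}; new: +{b}
  S→B B: FOLLOW(B) ⊇ FOLLOW(S) ⊇ {$,a}; new: +{$,a}
  S→c A: FOLLOW(A) ⊇ FOLLOW(S) ⊇ {$,a}; new: +{$,a}
  FOLLOW[S]={$,a}  FOLLOW[A]={$,a}  FOLLOW[B]={$,a,b}
round 2: (stable)
  FOLLOW[S]={$,a}  FOLLOW[A]={$,a}  FOLLOW[B]={$,a,b}

FOLLOW(B) = ["$", "a", "b"]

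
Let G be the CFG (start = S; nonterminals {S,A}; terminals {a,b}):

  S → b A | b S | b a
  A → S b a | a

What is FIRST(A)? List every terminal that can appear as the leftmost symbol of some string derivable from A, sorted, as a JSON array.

FIRST iteration:
pass 1:
  A via A→a: +{a}
  S via S→b A: +{b}
  FIRST(S)={b}  FIRST(A)={a}
pass 2:
  A via A→S b a: +{b}
  FIRST(S)={b}  FIRST(A)={a,b}
pass 3: — fixpoint
  FIRST(S)={b}  FIRST(A)={a,b}

FIRST(A) = ["a", "b"]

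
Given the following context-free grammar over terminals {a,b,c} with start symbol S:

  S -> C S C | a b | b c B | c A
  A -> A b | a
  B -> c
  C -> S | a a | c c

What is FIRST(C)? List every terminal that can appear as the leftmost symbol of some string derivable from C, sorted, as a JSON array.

FIRST iteration:
pass 1:
  A via A→a: +{a}
  B via B→c: +{c}
  C via C→a a: +{a}
  C via C→c c: +{c}
  S via S→C S C: +{a,c}
  S via S→b c B: +{b}
  S: {a,b,c}  A: {a}  B: {c}  C: {a,c}
pass 2:
  C via C→S: +{b}
  S: {a,b,c}  A: {a}  B: {c}  C: {a,b,c}
pass 3: (stable)
  S: {a,b,c}  A: {a}  B: {c}  C: {a,b,c}

FIRST(C) = ["a", "b", "c"]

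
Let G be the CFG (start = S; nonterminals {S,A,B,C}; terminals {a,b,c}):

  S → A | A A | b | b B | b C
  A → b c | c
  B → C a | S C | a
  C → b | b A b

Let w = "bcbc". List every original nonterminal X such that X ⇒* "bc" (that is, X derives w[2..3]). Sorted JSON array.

Convert to CNF:
  S -> A A | T0 B | T0 C | T0 T1 | b | c
  A -> T0 T1 | c
  B -> C T2 | S C | a
  C -> T0 X3 | b
  T0 -> b
  T1 -> c
  T2 -> a
  X3 -> A T0

CYK table (by increasing span), restricted to cells inside w[2..3]:
  [2..2]={C,S,T0}  "b"  orig:{C,S}
  [3..3]={A,S,T1}  "c"  orig:{A,S}
  [2..3]={A,S}  "bc"

Original NTs in T[2,3] deriving "bc": ["A", "S"]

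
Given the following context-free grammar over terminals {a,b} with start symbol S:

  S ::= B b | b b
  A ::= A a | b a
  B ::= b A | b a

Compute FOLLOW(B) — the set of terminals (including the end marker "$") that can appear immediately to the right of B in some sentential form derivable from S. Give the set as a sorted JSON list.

Compute FIRST by fixpoint:
round 1:
  A via A→b a: +{b}
  B via B→b A: +{b}
  S via S→B b: +{b}
  FIRST[S]={b}  FIRST[A]={b}  FIRST[B]={b}
round 2: — fixpoint
  FIRST[S]={b}  FIRST[A]={b}  FIRST[B]={b}

Compute FOLLOW by fixpoint:
initialize: $ ∈ FOLLOW(S)
round 1:
  A→A a: FOLLOW(A) ⊇ FIRST(a) = {a}; new: +{a}
  S→B b: FOLLOW(B) ⊇ FIRST(b) = {b}; new: +{b}
  S: {$}  A: {a}  B: {b}
round 2:
  B→b A: FOLLOW(A) ⊇ FOLLOW(B) ⊇ {b}; new: +{b}
  S: {$}  A: {a,b}  B: {b}
round 3: done
  S: {$}  A: {a,b}  B: {b}

FOLLOW(B) = ["b"]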